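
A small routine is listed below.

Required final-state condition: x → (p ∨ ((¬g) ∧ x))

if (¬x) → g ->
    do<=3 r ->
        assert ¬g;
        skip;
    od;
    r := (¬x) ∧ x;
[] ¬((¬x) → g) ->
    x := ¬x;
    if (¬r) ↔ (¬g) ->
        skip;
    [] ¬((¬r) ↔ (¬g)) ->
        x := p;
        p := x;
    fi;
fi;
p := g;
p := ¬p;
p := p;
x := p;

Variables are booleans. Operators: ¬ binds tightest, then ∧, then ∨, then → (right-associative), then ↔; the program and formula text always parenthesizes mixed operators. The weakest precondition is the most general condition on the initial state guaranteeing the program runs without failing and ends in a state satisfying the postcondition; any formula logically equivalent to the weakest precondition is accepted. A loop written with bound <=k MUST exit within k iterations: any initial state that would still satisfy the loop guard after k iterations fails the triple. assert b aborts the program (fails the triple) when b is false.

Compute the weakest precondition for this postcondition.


Working backward. After the program, x → (p ∨ ((¬g) ∧ x)) must hold.
Before x := p: p → (p ∨ ((¬g) ∧ p))
Before p := p: p → (p ∨ ((¬g) ∧ p))
Before p := ¬p: (¬p) → ((¬p) ∨ ((¬g) ∧ (¬p)))
Before p := g: true
Then branch requires r → ((¬g) ∧ (r → ((¬g) ∧ (r → ((¬g) ∧ (¬r)))))); else branch requires true.
Before the if: ((¬x) → g) → (r → ((¬g) ∧ (r → ((¬g) ∧ (r → ((¬g) ∧ (¬r)))))))
Answer: WP = ((¬x) → g) → (r → ((¬g) ∧ (r → ((¬g) ∧ (r → ((¬g) ∧ (¬r)))))))


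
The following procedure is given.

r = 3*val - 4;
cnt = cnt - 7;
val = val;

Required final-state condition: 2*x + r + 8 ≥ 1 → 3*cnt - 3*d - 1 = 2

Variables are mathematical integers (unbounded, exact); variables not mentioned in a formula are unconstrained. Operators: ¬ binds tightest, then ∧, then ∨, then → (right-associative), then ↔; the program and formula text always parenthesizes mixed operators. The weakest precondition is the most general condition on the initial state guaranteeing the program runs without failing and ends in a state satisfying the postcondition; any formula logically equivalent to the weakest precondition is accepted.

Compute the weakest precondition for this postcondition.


Working backward. After the program, the postcondition 2*x + r + 8 ≥ 1 → 3*cnt - 3*d - 1 = 2 must hold; in canonical form it is r + 2*x ≥ -7 → 3*cnt = 3*d + 3.
Before val := val: r + 2*x ≥ -7 → 3*cnt = 3*d + 3
Before cnt := cnt - 7: r + 2*x ≥ -7 → 3*cnt = 3*d + 24
Before r := 3*val - 4: 3*val + 2*x ≥ -3 → 3*cnt = 3*d + 24
Answer: WP = 3*val + 2*x ≥ -3 → 3*cnt = 3*d + 24


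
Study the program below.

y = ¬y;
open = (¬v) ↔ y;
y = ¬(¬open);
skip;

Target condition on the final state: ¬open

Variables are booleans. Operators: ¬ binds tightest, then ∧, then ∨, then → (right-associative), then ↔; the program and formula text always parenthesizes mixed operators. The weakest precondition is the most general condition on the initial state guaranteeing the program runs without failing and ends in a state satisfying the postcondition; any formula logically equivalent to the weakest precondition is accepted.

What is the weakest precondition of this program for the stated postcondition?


Working backward. After the program, ¬open must hold.
Before skip: ¬open
Before y := ¬(¬open): ¬open
Before open := (¬v) ↔ y: ¬((¬v) ↔ y)
Before y := ¬y: ¬((¬v) ↔ (¬y))
Answer: WP = ¬((¬v) ↔ (¬y))


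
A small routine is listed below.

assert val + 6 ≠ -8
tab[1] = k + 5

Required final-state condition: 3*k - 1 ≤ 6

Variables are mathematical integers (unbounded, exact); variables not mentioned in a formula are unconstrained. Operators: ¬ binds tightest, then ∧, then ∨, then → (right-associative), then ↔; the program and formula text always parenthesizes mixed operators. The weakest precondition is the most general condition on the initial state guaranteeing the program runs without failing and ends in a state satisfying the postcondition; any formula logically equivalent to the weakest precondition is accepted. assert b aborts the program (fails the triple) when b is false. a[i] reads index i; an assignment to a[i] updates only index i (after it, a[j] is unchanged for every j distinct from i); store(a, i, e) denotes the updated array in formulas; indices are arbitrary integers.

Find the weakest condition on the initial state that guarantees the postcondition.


Working backward. After the program, the postcondition 3*k - 1 ≤ 6 must hold; in canonical form it is 3*k ≤ 7.
Before tab[1] := k + 5: 3*k ≤ 7
Before assert val + 6 ≠ -8: val ≠ -14 ∧ 3*k ≤ 7
Answer: WP = val ≠ -14 ∧ 3*k ≤ 7


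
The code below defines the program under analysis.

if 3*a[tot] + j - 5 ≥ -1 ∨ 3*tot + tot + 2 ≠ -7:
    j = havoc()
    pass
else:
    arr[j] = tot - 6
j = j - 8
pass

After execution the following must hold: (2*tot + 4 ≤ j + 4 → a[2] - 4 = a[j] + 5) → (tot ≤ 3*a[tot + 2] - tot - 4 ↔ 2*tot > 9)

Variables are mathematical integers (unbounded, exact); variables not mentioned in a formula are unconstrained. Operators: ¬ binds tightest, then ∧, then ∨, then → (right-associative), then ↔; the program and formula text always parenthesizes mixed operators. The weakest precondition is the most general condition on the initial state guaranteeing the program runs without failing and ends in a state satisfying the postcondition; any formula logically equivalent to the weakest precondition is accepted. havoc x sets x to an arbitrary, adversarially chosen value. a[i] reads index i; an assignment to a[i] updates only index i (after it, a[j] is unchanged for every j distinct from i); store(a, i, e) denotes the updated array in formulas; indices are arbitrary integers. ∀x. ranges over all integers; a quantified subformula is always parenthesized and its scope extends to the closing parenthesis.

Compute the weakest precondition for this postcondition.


Working backward. After the program, the postcondition (2*tot + 4 ≤ j + 4 → a[2] - 4 = a[j] + 5) → (tot ≤ 3*a[tot + 2] - tot - 4 ↔ 2*tot > 9) must hold; in canonical form it is (2*tot ≤ j → a[2] = a[j] + 9) → (2*tot ≤ 3*a[tot + 2] - 4 ↔ 2*tot > 9).
Before skip: (2*tot ≤ j → a[2] = a[j] + 9) → (2*tot ≤ 3*a[tot + 2] - 4 ↔ 2*tot > 9)
Before j := j - 8: (2*tot ≤ j - 8 → a[2] = a[j - 8] + 9) → (2*tot ≤ 3*a[tot + 2] - 4 ↔ 2*tot > 9)
Then branch requires ∀j_1. ((2*tot ≤ j_1 - 8 → a[2] = a[j_1 - 8] + 9) → (2*tot ≤ 3*a[tot + 2] - 4 ↔ 2*tot > 9)); else branch requires (2*tot ≤ j - 8 → a[2] = a[j - 8] + 9) → (2*tot ≤ 3*a[tot + 2] - 4 ↔ 2*tot > 9).
Before the if: ((3*a[tot] + j ≥ 4 ∨ 4*tot ≠ -9) → (∀j_1. ((2*tot ≤ j_1 - 8 → a[2] = a[j_1 - 8] + 9) → (2*tot ≤ 3*a[tot + 2] - 4 ↔ 2*tot > 9)))) ∧ ((¬(3*a[tot] + j ≥ 4 ∨ 4*tot ≠ -9)) → ((2*tot ≤ j - 8 → a[2] = a[j - 8] + 9) → (2*tot ≤ 3*a[tot + 2] - 4 ↔ 2*tot > 9)))
Answer: WP = ((3*a[tot] + j ≥ 4 ∨ 4*tot ≠ -9) → (∀j_1. ((2*tot ≤ j_1 - 8 → a[2] = a[j_1 - 8] + 9) → (2*tot ≤ 3*a[tot + 2] - 4 ↔ 2*tot > 9)))) ∧ ((¬(3*a[tot] + j ≥ 4 ∨ 4*tot ≠ -9)) → ((2*tot ≤ j - 8 → a[2] = a[j - 8] + 9) → (2*tot ≤ 3*a[tot + 2] - 4 ↔ 2*tot > 9)))


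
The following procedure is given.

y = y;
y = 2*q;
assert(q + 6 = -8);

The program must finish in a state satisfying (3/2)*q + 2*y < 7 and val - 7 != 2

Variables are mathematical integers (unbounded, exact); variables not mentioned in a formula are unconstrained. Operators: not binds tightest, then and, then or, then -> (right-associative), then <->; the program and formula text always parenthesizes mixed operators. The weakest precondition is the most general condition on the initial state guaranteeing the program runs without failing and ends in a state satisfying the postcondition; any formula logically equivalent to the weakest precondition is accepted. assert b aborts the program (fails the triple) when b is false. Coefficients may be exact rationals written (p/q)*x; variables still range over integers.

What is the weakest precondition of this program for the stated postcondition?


Working backward. After the program, the postcondition (3/2)*q + 2*y < 7 and val - 7 != 2 must hold; in canonical form it is (3/2)*q + 2*y < 7 and val != 9.
Before assert q + 6 = -8: q = -14 and (3/2)*q + 2*y < 7 and val != 9
Before y := 2*q: q = -14 and (11/2)*q < 7 and val != 9
Before y := y: q = -14 and (11/2)*q < 7 and val != 9
Answer: WP = q = -14 and (11/2)*q < 7 and val != 9


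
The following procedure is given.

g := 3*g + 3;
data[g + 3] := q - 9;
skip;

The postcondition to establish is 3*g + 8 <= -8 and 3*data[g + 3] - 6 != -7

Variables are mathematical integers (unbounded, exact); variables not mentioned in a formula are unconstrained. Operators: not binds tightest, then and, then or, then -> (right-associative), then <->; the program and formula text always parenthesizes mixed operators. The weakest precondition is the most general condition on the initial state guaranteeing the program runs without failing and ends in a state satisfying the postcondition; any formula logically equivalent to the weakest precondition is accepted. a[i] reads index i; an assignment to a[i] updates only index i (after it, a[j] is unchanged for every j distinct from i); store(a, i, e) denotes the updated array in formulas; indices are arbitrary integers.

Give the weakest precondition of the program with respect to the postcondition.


Working backward. After the program, the postcondition 3*g + 8 <= -8 and 3*data[g + 3] - 6 != -7 must hold; in canonical form it is 3*g <= -16 and 3*data[g + 3] != -1.
Before skip: 3*g <= -16 and 3*data[g + 3] != -1
Before data[g + 3] := q - 9: 3*g <= -16 and 3*store(data, g + 3, q - 9)[g + 3] != -1
Before g := 3*g + 3: 9*g <= -25 and 3*store(data, 3*g + 6, q - 9)[3*g + 6] != -1
Answer: WP = 9*g <= -25 and 3*store(data, 3*g + 6, q - 9)[3*g + 6] != -1


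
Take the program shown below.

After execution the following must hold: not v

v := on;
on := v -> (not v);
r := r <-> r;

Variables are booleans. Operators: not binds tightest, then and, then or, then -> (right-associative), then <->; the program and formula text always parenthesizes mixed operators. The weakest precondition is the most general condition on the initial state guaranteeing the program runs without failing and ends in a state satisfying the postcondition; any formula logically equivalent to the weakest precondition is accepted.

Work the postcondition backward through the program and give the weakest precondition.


Working backward. After the program, not v must hold.
Before r := r <-> r: not v
Before on := v -> (not v): not v
Before v := on: not on
Answer: WP = not on


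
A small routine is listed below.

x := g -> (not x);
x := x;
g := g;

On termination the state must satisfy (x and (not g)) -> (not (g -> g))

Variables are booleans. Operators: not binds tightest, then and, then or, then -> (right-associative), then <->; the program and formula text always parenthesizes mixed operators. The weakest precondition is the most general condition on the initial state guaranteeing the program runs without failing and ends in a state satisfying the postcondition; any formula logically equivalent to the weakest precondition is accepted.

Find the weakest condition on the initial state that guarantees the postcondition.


Working backward. After the program, the postcondition (x and (not g)) -> (not (g -> g)) must hold; in canonical form it is not (x and (not g)).
Before g := g: not (x and (not g))
Before x := x: not (x and (not g))
Before x := g -> (not x): not ((g -> (not x)) and (not g))
Answer: WP = not ((g -> (not x)) and (not g))


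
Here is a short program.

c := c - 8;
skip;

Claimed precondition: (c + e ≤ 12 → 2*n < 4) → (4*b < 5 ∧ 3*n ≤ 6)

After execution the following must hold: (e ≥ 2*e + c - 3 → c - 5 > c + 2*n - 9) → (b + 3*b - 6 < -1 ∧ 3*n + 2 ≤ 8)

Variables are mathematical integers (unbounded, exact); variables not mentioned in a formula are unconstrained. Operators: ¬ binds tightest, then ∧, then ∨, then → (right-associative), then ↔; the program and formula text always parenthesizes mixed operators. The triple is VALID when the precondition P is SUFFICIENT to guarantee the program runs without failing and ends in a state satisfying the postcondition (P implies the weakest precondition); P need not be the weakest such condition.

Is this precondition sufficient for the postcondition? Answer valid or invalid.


Working backward. After the program, the postcondition (e ≥ 2*e + c - 3 → c - 5 > c + 2*n - 9) → (b + 3*b - 6 < -1 ∧ 3*n + 2 ≤ 8) must hold; in canonical form it is (c + e ≤ 3 → 2*n < 4) → (4*b < 5 ∧ 3*n ≤ 6).
Before skip: (c + e ≤ 3 → 2*n < 4) → (4*b < 5 ∧ 3*n ≤ 6)
Before c := c - 8: (c + e ≤ 11 → 2*n < 4) → (4*b < 5 ∧ 3*n ≤ 6)
The weakest precondition is (c + e ≤ 11 → 2*n < 4) → (4*b < 5 ∧ 3*n ≤ 6).
Check whether (c + e ≤ 12 → 2*n < 4) → (4*b < 5 ∧ 3*n ≤ 6) implies it.
Countermodel: at the initial state b = 1, c = 12, e = 0, n = 3, the precondition holds but the weakest precondition fails.
Answer: invalid


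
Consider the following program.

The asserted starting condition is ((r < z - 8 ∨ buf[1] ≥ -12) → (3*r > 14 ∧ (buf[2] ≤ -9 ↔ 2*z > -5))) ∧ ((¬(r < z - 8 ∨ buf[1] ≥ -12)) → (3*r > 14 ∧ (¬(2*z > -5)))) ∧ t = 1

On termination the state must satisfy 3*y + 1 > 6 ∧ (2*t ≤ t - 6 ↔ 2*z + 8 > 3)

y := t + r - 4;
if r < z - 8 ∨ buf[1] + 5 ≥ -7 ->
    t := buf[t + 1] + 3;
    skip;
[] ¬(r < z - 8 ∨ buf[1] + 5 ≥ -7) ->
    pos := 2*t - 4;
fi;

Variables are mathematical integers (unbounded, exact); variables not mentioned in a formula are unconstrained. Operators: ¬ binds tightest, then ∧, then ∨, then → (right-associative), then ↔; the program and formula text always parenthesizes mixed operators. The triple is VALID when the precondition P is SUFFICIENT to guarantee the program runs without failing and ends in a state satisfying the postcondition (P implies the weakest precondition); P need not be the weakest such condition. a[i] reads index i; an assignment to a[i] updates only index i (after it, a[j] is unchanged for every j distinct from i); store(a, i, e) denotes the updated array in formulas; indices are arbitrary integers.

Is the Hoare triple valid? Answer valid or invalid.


Working backward. After the program, the postcondition 3*y + 1 > 6 ∧ (2*t ≤ t - 6 ↔ 2*z + 8 > 3) must hold; in canonical form it is 3*y > 5 ∧ (t ≤ -6 ↔ 2*z > -5).
Then branch requires 3*y > 5 ∧ (buf[t + 1] ≤ -9 ↔ 2*z > -5); else branch requires 3*y > 5 ∧ (t ≤ -6 ↔ 2*z > -5).
Before the if: ((r < z - 8 ∨ buf[1] ≥ -12) → (3*y > 5 ∧ (buf[t + 1] ≤ -9 ↔ 2*z > -5))) ∧ ((¬(r < z - 8 ∨ buf[1] ≥ -12)) → (3*y > 5 ∧ (t ≤ -6 ↔ 2*z > -5)))
Before y := t + r - 4: ((r < z - 8 ∨ buf[1] ≥ -12) → (3*r + 3*t > 17 ∧ (buf[t + 1] ≤ -9 ↔ 2*z > -5))) ∧ ((¬(r < z - 8 ∨ buf[1] ≥ -12)) → (3*r + 3*t > 17 ∧ (t ≤ -6 ↔ 2*z > -5)))
The weakest precondition is ((r < z - 8 ∨ buf[1] ≥ -12) → (3*r + 3*t > 17 ∧ (buf[t + 1] ≤ -9 ↔ 2*z > -5))) ∧ ((¬(r < z - 8 ∨ buf[1] ≥ -12)) → (3*r + 3*t > 17 ∧ (t ≤ -6 ↔ 2*z > -5))).
Check whether ((r < z - 8 ∨ buf[1] ≥ -12) → (3*r > 14 ∧ (buf[2] ≤ -9 ↔ 2*z > -5))) ∧ ((¬(r < z - 8 ∨ buf[1] ≥ -12)) → (3*r > 14 ∧ (¬(2*z > -5)))) ∧ t = 1 implies it.
Every state satisfying the precondition satisfies the weakest precondition: the implication holds.
Answer: valid


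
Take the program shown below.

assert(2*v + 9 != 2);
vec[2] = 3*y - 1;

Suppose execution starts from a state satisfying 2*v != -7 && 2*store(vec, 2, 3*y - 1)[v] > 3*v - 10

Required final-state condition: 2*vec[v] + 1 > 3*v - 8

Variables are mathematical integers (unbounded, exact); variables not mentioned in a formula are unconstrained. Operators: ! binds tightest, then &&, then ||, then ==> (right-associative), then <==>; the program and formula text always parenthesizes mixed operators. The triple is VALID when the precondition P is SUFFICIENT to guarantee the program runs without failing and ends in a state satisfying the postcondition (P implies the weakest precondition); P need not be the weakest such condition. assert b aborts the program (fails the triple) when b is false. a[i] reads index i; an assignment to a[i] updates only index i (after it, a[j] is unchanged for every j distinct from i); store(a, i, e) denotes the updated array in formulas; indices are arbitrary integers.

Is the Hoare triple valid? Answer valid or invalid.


Working backward. After the program, the postcondition 2*vec[v] + 1 > 3*v - 8 must hold; in canonical form it is 2*vec[v] > 3*v - 9.
Before vec[2] := 3*y - 1: 2*store(vec, 2, 3*y - 1)[v] > 3*v - 9
Before assert 2*v + 9 != 2: 2*v != -7 && 2*store(vec, 2, 3*y - 1)[v] > 3*v - 9
The weakest precondition is 2*v != -7 && 2*store(vec, 2, 3*y - 1)[v] > 3*v - 9.
Check whether 2*v != -7 && 2*store(vec, 2, 3*y - 1)[v] > 3*v - 10 implies it.
Countermodel: at the initial state v = -31043, vec = {[-31043] = -46569, [2] = 3, elsewhere 3}, y = 0, the precondition holds but the weakest precondition fails.
Answer: invalid


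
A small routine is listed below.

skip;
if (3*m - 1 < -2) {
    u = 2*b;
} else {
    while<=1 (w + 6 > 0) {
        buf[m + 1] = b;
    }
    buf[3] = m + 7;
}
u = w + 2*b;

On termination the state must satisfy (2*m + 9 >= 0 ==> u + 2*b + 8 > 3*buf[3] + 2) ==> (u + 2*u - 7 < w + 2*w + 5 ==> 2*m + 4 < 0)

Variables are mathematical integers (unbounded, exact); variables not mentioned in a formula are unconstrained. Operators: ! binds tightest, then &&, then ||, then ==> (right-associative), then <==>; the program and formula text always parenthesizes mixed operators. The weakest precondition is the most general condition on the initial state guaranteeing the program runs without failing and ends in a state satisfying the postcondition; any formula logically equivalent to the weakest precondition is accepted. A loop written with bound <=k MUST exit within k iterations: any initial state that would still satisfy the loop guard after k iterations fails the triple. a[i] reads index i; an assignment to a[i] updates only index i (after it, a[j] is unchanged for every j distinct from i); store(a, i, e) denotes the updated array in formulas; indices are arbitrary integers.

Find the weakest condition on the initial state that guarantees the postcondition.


Working backward. After the program, the postcondition (2*m + 9 >= 0 ==> u + 2*b + 8 > 3*buf[3] + 2) ==> (u + 2*u - 7 < w + 2*w + 5 ==> 2*m + 4 < 0) must hold; in canonical form it is (2*m >= -9 ==> 2*b + u > 3*buf[3] - 6) ==> (3*u < 3*w + 12 ==> 2*m < -4).
Before u := w + 2*b: (2*m >= -9 ==> 4*b + w > 3*buf[3] - 6) ==> (6*b < 12 ==> 2*m < -4)
Then branch requires (2*m >= -9 ==> 4*b + w > 3*buf[3] - 6) ==> (6*b < 12 ==> 2*m < -4); else branch requires (w > -6 ==> ((!(w > -6)) && ((2*m >= -9 ==> 4*b + w > 3*m + 15) ==> (6*b < 12 ==> 2*m < -4)))) && ((!(w > -6)) ==> ((2*m >= -9 ==> 4*b + w > 3*m + 15) ==> (6*b < 12 ==> 2*m < -4))).
Before the if: (3*m < -1 ==> ((2*m >= -9 ==> 4*b + w > 3*buf[3] - 6) ==> (6*b < 12 ==> 2*m < -4))) && ((!(3*m < -1)) ==> ((w > -6 ==> ((!(w > -6)) && ((2*m >= -9 ==> 4*b + w > 3*m + 15) ==> (6*b < 12 ==> 2*m < -4)))) && ((!(w > -6)) ==> ((2*m >= -9 ==> 4*b + w > 3*m + 15) ==> (6*b < 12 ==> 2*m < -4)))))
Before skip: (3*m < -1 ==> ((2*m >= -9 ==> 4*b + w > 3*buf[3] - 6) ==> (6*b < 12 ==> 2*m < -4))) && ((!(3*m < -1)) ==> ((w > -6 ==> ((!(w > -6)) && ((2*m >= -9 ==> 4*b + w > 3*m + 15) ==> (6*b < 12 ==> 2*m < -4)))) && ((!(w > -6)) ==> ((2*m >= -9 ==> 4*b + w > 3*m + 15) ==> (6*b < 12 ==> 2*m < -4)))))
Answer: WP = (3*m < -1 ==> ((2*m >= -9 ==> 4*b + w > 3*buf[3] - 6) ==> (6*b < 12 ==> 2*m < -4))) && ((!(3*m < -1)) ==> ((w > -6 ==> ((!(w > -6)) && ((2*m >= -9 ==> 4*b + w > 3*m + 15) ==> (6*b < 12 ==> 2*m < -4)))) && ((!(w > -6)) ==> ((2*m >= -9 ==> 4*b + w > 3*m + 15) ==> (6*b < 12 ==> 2*m < -4)))))


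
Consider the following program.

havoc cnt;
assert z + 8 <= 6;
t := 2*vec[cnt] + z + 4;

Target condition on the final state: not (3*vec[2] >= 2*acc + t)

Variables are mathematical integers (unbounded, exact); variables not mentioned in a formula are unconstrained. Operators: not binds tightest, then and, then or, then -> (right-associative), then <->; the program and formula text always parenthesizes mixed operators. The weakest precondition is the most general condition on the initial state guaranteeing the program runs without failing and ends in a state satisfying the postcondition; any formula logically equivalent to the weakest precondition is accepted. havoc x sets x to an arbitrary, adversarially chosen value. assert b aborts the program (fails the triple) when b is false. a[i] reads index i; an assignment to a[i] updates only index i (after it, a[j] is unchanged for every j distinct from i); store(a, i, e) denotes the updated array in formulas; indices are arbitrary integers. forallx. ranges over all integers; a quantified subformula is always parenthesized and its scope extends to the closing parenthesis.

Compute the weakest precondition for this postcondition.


Working backward. After the program, not (3*vec[2] >= 2*acc + t) must hold.
Before t := 2*vec[cnt] + z + 4: not (3*vec[2] >= 2*vec[cnt] + 2*acc + z + 4)
Before assert z + 8 <= 6: z <= -2 and (not (3*vec[2] >= 2*vec[cnt] + 2*acc + z + 4))
Before havoc cnt: forall cnt_1. (z <= -2 and (not (3*vec[2] >= 2*vec[cnt_1] + 2*acc + z + 4)))
Answer: WP = forall cnt_1. (z <= -2 and (not (3*vec[2] >= 2*vec[cnt_1] + 2*acc + z + 4)))


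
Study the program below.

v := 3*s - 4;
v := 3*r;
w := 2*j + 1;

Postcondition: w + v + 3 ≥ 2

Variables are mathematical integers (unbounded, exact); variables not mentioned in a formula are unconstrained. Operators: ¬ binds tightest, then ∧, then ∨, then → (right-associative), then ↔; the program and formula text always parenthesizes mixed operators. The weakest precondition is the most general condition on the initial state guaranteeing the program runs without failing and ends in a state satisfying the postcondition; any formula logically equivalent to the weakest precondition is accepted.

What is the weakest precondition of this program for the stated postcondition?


Working backward. After the program, the postcondition w + v + 3 ≥ 2 must hold; in canonical form it is v + w ≥ -1.
Before w := 2*j + 1: 2*j + v ≥ -2
Before v := 3*r: 2*j + 3*r ≥ -2
Before v := 3*s - 4: 2*j + 3*r ≥ -2
Answer: WP = 2*j + 3*r ≥ -2


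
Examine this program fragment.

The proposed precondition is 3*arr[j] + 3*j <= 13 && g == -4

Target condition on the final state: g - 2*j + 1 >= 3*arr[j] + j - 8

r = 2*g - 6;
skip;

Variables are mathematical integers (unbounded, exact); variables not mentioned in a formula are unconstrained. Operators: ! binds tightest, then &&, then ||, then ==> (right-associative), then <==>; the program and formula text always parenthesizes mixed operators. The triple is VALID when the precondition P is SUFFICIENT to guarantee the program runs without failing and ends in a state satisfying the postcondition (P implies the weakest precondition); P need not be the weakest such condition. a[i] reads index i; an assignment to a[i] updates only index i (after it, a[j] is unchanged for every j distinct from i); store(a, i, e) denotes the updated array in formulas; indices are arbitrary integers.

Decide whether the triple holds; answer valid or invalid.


Working backward. After the program, the postcondition g - 2*j + 1 >= 3*arr[j] + j - 8 must hold; in canonical form it is g >= 3*arr[j] + 3*j - 9.
Before skip: g >= 3*arr[j] + 3*j - 9
Before r := 2*g - 6: g >= 3*arr[j] + 3*j - 9
The weakest precondition is g >= 3*arr[j] + 3*j - 9.
Check whether 3*arr[j] + 3*j <= 13 && g == -4 implies it.
Countermodel: at the initial state arr = {[2] = 0, elsewhere 0}, g = -4, j = 2, the precondition holds but the weakest precondition fails.
Answer: invalid


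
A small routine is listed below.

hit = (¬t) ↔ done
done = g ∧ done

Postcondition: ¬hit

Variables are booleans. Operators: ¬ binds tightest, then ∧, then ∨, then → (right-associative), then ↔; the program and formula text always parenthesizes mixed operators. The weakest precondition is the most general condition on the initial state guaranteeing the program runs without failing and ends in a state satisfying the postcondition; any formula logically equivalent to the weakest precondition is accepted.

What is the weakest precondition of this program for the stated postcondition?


Working backward. After the program, ¬hit must hold.
Before done := g ∧ done: ¬hit
Before hit := (¬t) ↔ done: ¬((¬t) ↔ done)
Answer: WP = ¬((¬t) ↔ done)


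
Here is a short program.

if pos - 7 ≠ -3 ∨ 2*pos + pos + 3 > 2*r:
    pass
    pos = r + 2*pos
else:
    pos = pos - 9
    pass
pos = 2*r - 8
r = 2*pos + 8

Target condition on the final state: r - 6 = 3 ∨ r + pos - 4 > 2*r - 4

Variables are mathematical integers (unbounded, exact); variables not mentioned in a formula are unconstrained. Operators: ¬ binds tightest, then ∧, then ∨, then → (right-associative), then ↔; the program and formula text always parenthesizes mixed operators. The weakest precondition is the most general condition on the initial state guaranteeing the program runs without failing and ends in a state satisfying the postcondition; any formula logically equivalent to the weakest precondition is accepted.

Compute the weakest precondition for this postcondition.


Working backward. After the program, the postcondition r - 6 = 3 ∨ r + pos - 4 > 2*r - 4 must hold; in canonical form it is r = 9 ∨ pos > r.
Before r := 2*pos + 8: 2*pos = 1 ∨ pos < -8
Before pos := 2*r - 8: 4*r = 17 ∨ 2*r < 0
Then branch requires 4*r = 17 ∨ 2*r < 0; else branch requires 4*r = 17 ∨ 2*r < 0.
Before the if: ((pos ≠ 4 ∨ 3*pos > 2*r - 3) → (4*r = 17 ∨ 2*r < 0)) ∧ ((¬(pos ≠ 4 ∨ 3*pos > 2*r - 3)) → (4*r = 17 ∨ 2*r < 0))
Answer: WP = ((pos ≠ 4 ∨ 3*pos > 2*r - 3) → (4*r = 17 ∨ 2*r < 0)) ∧ ((¬(pos ≠ 4 ∨ 3*pos > 2*r - 3)) → (4*r = 17 ∨ 2*r < 0))


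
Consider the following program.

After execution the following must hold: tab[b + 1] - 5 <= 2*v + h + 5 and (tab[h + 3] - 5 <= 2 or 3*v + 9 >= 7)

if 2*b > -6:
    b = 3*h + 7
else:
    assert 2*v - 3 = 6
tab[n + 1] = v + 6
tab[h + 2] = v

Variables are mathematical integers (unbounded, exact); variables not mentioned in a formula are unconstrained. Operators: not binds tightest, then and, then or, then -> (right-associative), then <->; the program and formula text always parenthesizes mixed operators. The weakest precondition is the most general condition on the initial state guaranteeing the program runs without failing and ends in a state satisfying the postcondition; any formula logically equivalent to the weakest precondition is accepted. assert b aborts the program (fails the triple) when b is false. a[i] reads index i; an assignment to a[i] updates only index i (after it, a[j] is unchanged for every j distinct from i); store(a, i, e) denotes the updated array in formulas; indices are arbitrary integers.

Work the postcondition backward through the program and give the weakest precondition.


Working backward. After the program, the postcondition tab[b + 1] - 5 <= 2*v + h + 5 and (tab[h + 3] - 5 <= 2 or 3*v + 9 >= 7) must hold; in canonical form it is tab[b + 1] <= h + 2*v + 10 and (tab[h + 3] <= 7 or 3*v >= -2).
Before tab[h + 2] := v: store(tab, h + 2, v)[b + 1] <= h + 2*v + 10 and (store(tab, h + 2, v)[h + 3] <= 7 or 3*v >= -2)
Before tab[n + 1] := v + 6: store(store(tab, n + 1, v + 6), h + 2, v)[b + 1] <= h + 2*v + 10 and (store(store(tab, n + 1, v + 6), h + 2, v)[h + 3] <= 7 or 3*v >= -2)
Then branch requires store(store(tab, n + 1, v + 6), h + 2, v)[3*h + 8] <= h + 2*v + 10 and (store(store(tab, n + 1, v + 6), h + 2, v)[h + 3] <= 7 or 3*v >= -2); else branch requires 2*v = 9 and store(store(tab, n + 1, v + 6), h + 2, v)[b + 1] <= h + 2*v + 10 and (store(store(tab, n + 1, v + 6), h + 2, v)[h + 3] <= 7 or 3*v >= -2).
Before the if: (2*b > -6 -> (store(store(tab, n + 1, v + 6), h + 2, v)[3*h + 8] <= h + 2*v + 10 and (store(store(tab, n + 1, v + 6), h + 2, v)[h + 3] <= 7 or 3*v >= -2))) and ((not (2*b > -6)) -> (2*v = 9 and store(store(tab, n + 1, v + 6), h + 2, v)[b + 1] <= h + 2*v + 10 and (store(store(tab, n + 1, v + 6), h + 2, v)[h + 3] <= 7 or 3*v >= -2)))
Answer: WP = (2*b > -6 -> (store(store(tab, n + 1, v + 6), h + 2, v)[3*h + 8] <= h + 2*v + 10 and (store(store(tab, n + 1, v + 6), h + 2, v)[h + 3] <= 7 or 3*v >= -2))) and ((not (2*b > -6)) -> (2*v = 9 and store(store(tab, n + 1, v + 6), h + 2, v)[b + 1] <= h + 2*v + 10 and (store(store(tab, n + 1, v + 6), h + 2, v)[h + 3] <= 7 or 3*v >= -2)))


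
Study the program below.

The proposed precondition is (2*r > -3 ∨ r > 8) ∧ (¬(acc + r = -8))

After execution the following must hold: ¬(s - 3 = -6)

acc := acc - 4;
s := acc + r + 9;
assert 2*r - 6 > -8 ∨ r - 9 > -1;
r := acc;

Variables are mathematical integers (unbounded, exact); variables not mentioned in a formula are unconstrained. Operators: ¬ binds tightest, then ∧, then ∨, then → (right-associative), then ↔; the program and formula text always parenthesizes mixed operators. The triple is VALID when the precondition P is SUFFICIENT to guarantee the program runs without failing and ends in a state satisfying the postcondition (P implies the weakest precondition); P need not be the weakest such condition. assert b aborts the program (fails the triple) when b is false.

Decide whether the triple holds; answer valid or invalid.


Working backward. After the program, the postcondition ¬(s - 3 = -6) must hold; in canonical form it is ¬(s = -3).
Before r := acc: ¬(s = -3)
Before assert 2*r - 6 > -8 ∨ r - 9 > -1: (2*r > -2 ∨ r > 8) ∧ (¬(s = -3))
Before s := acc + r + 9: (2*r > -2 ∨ r > 8) ∧ (¬(acc + r = -12))
Before acc := acc - 4: (2*r > -2 ∨ r > 8) ∧ (¬(acc + r = -8))
The weakest precondition is (2*r > -2 ∨ r > 8) ∧ (¬(acc + r = -8)).
Check whether (2*r > -3 ∨ r > 8) ∧ (¬(acc + r = -8)) implies it.
Countermodel: at the initial state acc = -6, r = -1, the precondition holds but the weakest precondition fails.
Answer: invalid


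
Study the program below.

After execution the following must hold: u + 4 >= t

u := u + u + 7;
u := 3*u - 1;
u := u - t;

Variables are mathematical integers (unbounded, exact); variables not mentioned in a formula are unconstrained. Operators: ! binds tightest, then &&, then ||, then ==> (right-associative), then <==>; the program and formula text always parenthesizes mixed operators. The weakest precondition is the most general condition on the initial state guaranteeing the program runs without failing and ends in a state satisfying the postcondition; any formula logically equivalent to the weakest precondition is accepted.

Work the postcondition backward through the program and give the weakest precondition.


Working backward. After the program, the postcondition u + 4 >= t must hold; in canonical form it is u >= t - 4.
Before u := u - t: u >= 2*t - 4
Before u := 3*u - 1: 3*u >= 2*t - 3
Before u := u + u + 7: 6*u >= 2*t - 24
Answer: WP = 6*u >= 2*t - 24


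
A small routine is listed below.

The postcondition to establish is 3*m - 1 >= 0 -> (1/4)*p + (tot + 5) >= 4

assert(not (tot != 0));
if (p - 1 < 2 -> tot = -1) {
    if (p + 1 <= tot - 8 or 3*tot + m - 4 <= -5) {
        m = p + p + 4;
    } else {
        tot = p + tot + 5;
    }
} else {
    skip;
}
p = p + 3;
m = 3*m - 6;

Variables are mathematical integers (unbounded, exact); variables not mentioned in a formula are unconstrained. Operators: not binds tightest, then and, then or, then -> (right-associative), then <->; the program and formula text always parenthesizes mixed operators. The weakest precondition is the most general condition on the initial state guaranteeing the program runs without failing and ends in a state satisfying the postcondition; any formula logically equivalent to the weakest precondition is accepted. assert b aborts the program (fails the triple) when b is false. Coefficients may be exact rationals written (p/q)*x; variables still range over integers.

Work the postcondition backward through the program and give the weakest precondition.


Working backward. After the program, the postcondition 3*m - 1 >= 0 -> (1/4)*p + (tot + 5) >= 4 must hold; in canonical form it is 3*m >= 1 -> (1/4)*p + tot >= -1.
Before m := 3*m - 6: 9*m >= 19 -> (1/4)*p + tot >= -1
Before p := p + 3: 9*m >= 19 -> (1/4)*p + tot >= -7/4
Then branch requires ((p <= tot - 9 or m + 3*tot <= -1) -> (18*p >= -17 -> (1/4)*p + tot >= -7/4)) and ((not (p <= tot - 9 or m + 3*tot <= -1)) -> (9*m >= 19 -> (5/4)*p + tot >= -27/4)); else branch requires 9*m >= 19 -> (1/4)*p + tot >= -7/4.
Before the if: ((p < 3 -> tot = -1) -> (((p <= tot - 9 or m + 3*tot <= -1) -> (18*p >= -17 -> (1/4)*p + tot >= -7/4)) and ((not (p <= tot - 9 or m + 3*tot <= -1)) -> (9*m >= 19 -> (5/4)*p + tot >= -27/4)))) and ((not (p < 3 -> tot = -1)) -> (9*m >= 19 -> (1/4)*p + tot >= -7/4))
Before assert not (tot != 0): (not (tot != 0)) and ((p < 3 -> tot = -1) -> (((p <= tot - 9 or m + 3*tot <= -1) -> (18*p >= -17 -> (1/4)*p + tot >= -7/4)) and ((not (p <= tot - 9 or m + 3*tot <= -1)) -> (9*m >= 19 -> (5/4)*p + tot >= -27/4)))) and ((not (p < 3 -> tot = -1)) -> (9*m >= 19 -> (1/4)*p + tot >= -7/4))
Answer: WP = (not (tot != 0)) and ((p < 3 -> tot = -1) -> (((p <= tot - 9 or m + 3*tot <= -1) -> (18*p >= -17 -> (1/4)*p + tot >= -7/4)) and ((not (p <= tot - 9 or m + 3*tot <= -1)) -> (9*m >= 19 -> (5/4)*p + tot >= -27/4)))) and ((not (p < 3 -> tot = -1)) -> (9*m >= 19 -> (1/4)*p + tot >= -7/4))


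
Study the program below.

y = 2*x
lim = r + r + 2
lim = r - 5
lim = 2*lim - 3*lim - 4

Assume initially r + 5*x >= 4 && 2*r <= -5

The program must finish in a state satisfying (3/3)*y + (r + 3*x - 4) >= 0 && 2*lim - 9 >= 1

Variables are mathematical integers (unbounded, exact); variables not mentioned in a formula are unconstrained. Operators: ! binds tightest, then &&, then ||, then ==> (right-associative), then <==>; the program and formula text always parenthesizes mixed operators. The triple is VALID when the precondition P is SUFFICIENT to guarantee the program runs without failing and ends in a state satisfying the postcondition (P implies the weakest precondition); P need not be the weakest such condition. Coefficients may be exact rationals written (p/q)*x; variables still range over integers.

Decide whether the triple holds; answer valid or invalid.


Working backward. After the program, the postcondition (3/3)*y + (r + 3*x - 4) >= 0 && 2*lim - 9 >= 1 must hold; in canonical form it is r + 3*x + y >= 4 && 2*lim >= 10.
Before lim := 2*lim - 3*lim - 4: r + 3*x + y >= 4 && 2*lim <= -18
Before lim := r - 5: r + 3*x + y >= 4 && 2*r <= -8
Before lim := r + r + 2: r + 3*x + y >= 4 && 2*r <= -8
Before y := 2*x: r + 5*x >= 4 && 2*r <= -8
The weakest precondition is r + 5*x >= 4 && 2*r <= -8.
Check whether r + 5*x >= 4 && 2*r <= -5 implies it.
Countermodel: at the initial state r = -3, x = 2, the precondition holds but the weakest precondition fails.
Answer: invalid


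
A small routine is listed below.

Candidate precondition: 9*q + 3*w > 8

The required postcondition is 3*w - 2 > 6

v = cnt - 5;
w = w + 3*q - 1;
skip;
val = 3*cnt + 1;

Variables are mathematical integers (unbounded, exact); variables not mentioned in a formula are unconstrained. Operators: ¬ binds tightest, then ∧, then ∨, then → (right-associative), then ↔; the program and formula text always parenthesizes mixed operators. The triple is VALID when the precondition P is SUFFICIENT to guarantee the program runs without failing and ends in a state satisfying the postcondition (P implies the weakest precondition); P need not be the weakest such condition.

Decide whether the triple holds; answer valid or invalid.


Working backward. After the program, the postcondition 3*w - 2 > 6 must hold; in canonical form it is 3*w > 8.
Before val := 3*cnt + 1: 3*w > 8
Before skip: 3*w > 8
Before w := w + 3*q - 1: 9*q + 3*w > 11
Before v := cnt - 5: 9*q + 3*w > 11
The weakest precondition is 9*q + 3*w > 11.
Check whether 9*q + 3*w > 8 implies it.
Countermodel: at the initial state q = 1, w = 0, the precondition holds but the weakest precondition fails.
Answer: invalid


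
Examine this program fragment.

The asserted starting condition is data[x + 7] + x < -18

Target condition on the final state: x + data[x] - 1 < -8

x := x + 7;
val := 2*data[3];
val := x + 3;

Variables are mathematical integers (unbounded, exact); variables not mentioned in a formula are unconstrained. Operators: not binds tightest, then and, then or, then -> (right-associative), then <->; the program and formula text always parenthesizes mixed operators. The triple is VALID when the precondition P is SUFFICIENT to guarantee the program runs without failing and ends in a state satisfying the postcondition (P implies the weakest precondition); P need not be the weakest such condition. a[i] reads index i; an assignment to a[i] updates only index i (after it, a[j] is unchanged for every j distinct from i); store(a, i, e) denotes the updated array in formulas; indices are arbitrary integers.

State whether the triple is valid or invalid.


Working backward. After the program, the postcondition x + data[x] - 1 < -8 must hold; in canonical form it is data[x] + x < -7.
Before val := x + 3: data[x] + x < -7
Before val := 2*data[3]: data[x] + x < -7
Before x := x + 7: data[x + 7] + x < -14
The weakest precondition is data[x + 7] + x < -14.
Check whether data[x + 7] + x < -18 implies it.
Every state satisfying the precondition satisfies the weakest precondition: the implication holds.
Answer: valid


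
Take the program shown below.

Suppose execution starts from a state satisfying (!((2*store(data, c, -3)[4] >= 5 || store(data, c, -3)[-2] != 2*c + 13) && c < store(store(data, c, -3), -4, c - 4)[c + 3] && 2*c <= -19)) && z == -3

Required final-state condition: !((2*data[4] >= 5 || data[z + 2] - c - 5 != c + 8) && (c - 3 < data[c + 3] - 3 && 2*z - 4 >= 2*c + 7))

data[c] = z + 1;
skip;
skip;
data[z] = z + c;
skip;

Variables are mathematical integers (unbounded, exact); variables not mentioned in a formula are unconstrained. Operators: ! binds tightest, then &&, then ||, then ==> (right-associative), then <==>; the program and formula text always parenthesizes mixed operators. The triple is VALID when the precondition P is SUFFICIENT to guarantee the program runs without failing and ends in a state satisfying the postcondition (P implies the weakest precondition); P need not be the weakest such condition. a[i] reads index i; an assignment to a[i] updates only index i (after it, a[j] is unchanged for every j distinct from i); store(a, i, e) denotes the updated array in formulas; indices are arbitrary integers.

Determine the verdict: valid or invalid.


Working backward. After the program, the postcondition !((2*data[4] >= 5 || data[z + 2] - c - 5 != c + 8) && (c - 3 < data[c + 3] - 3 && 2*z - 4 >= 2*c + 7)) must hold; in canonical form it is !((2*data[4] >= 5 || data[z + 2] != 2*c + 13) && c < data[c + 3] && 2*z >= 2*c + 11).
Before skip: !((2*data[4] >= 5 || data[z + 2] != 2*c + 13) && c < data[c + 3] && 2*z >= 2*c + 11)
Before data[z] := z + c: !((2*store(data, z, c + z)[4] >= 5 || store(data, z, c + z)[z + 2] != 2*c + 13) && c < store(data, z, c + z)[c + 3] && 2*z >= 2*c + 11)
Before skip: !((2*store(data, z, c + z)[4] >= 5 || store(data, z, c + z)[z + 2] != 2*c + 13) && c < store(data, z, c + z)[c + 3] && 2*z >= 2*c + 11)
Before skip: !((2*store(data, z, c + z)[4] >= 5 || store(data, z, c + z)[z + 2] != 2*c + 13) && c < store(data, z, c + z)[c + 3] && 2*z >= 2*c + 11)
Before data[c] := z + 1: !((2*store(store(data, c, z + 1), z, c + z)[4] >= 5 || store(store(data, c, z + 1), z, c + z)[z + 2] != 2*c + 13) && c < store(store(data, c, z + 1), z, c + z)[c + 3] && 2*z >= 2*c + 11)
The weakest precondition is !((2*store(store(data, c, z + 1), z, c + z)[4] >= 5 || store(store(data, c, z + 1), z, c + z)[z + 2] != 2*c + 13) && c < store(store(data, c, z + 1), z, c + z)[c + 3] && 2*z >= 2*c + 11).
Check whether (!((2*store(data, c, -3)[4] >= 5 || store(data, c, -3)[-2] != 2*c + 13) && c < store(store(data, c, -3), -4, c - 4)[c + 3] && 2*c <= -19)) && z == -3 implies it.
Countermodel: at the initial state c = -9, data = {[-9] = 2, [-6] = 11794, [-4] = 2, [-3] = 2, [-2] = -5, [-1] = 30152, [4] = 0, elsewhere 2}, z = -3, the precondition holds but the weakest precondition fails.
Answer: invalid
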